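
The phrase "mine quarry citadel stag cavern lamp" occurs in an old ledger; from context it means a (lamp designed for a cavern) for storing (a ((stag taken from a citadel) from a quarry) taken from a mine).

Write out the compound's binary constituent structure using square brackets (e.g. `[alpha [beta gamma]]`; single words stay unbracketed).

[[mine [quarry [citadel stag]]] [cavern lamp]]

Whole compound: head "lamp" (specifically "cavern lamp"), modifier "mine quarry citadel stag".
"mine quarry citadel stag" → head "stag" (specifically "quarry citadel stag"), modifier "mine".
"quarry citadel stag" → head "stag" (specifically "citadel stag"), modifier "quarry".
"citadel stag" → head "stag", modifier "citadel".
"cavern lamp" → head "lamp", modifier "cavern".
Putting it together: [[mine [quarry [citadel stag]]] [cavern lamp]].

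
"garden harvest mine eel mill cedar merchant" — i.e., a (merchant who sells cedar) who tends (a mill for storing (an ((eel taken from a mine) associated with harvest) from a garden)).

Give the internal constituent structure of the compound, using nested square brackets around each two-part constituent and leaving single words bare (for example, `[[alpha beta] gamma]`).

At the top level: head "merchant" (specifically "cedar merchant"); modifier "garden harvest mine eel mill".
Inside "garden harvest mine eel mill": head "mill", modifier "garden harvest mine eel".
Inside "garden harvest mine eel": head "eel" (specifically "harvest mine eel"), modifier "garden".
Inside "harvest mine eel": head "eel" (specifically "mine eel"), modifier "harvest".
Inside "mine eel": head "eel", modifier "mine".
Inside "cedar merchant": head "merchant", modifier "cedar".
Putting it together: [[[garden [harvest [mine eel]]] mill] [cedar merchant]].

[[[garden [harvest [mine eel]]] mill] [cedar merchant]]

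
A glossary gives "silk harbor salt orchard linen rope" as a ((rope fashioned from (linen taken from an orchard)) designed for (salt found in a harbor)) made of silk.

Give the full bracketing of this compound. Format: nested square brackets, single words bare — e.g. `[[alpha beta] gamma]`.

Whole compound: head "rope" (specifically "harbor salt orchard linen rope"), modifier "silk".
"harbor salt orchard linen rope" → head "rope" (specifically "orchard linen rope"), modifier "harbor salt".
"harbor salt" → head "salt", modifier "harbor".
"orchard linen rope" → head "rope", modifier "orchard linen".
"orchard linen" → head "linen", modifier "orchard".
Putting it together: [silk [[harbor salt] [[orchard linen] rope]]].

[silk [[harbor salt] [[orchard linen] rope]]]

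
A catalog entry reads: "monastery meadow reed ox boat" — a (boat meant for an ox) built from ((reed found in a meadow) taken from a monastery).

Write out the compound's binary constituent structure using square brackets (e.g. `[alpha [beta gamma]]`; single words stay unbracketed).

[[monastery [meadow reed]] [ox boat]]

At the top level: head "boat" (specifically "ox boat"); modifier "monastery meadow reed".
Inside "monastery meadow reed": head "reed" (specifically "meadow reed"), modifier "monastery".
Inside "meadow reed": head "reed", modifier "meadow".
Inside "ox boat": head "boat", modifier "ox".
Putting it together: [[monastery [meadow reed]] [ox boat]].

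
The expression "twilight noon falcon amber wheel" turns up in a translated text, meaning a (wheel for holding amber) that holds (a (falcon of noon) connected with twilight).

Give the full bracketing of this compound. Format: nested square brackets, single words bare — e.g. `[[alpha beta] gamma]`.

The outermost head in the paraphrase is "wheel" (specifically "amber wheel"), modified by "twilight noon falcon".
"twilight noon falcon" → head "falcon" (specifically "noon falcon"), modifier "twilight".
"noon falcon" → head "falcon", modifier "noon".
"amber wheel" → head "wheel", modifier "amber".
So the structure is [[twilight [noon falcon]] [amber wheel]].

[[twilight [noon falcon]] [amber wheel]]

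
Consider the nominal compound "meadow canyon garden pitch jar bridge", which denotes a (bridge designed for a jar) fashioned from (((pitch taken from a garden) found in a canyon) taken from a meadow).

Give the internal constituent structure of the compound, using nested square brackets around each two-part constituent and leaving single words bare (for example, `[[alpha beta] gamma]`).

[[meadow [canyon [garden pitch]]] [jar bridge]]

Whole compound: head "bridge" (specifically "jar bridge"), modifier "meadow canyon garden pitch".
Within "meadow canyon garden pitch", the head is "pitch" (specifically "canyon garden pitch") and the modifier is "meadow".
Within "canyon garden pitch", the head is "pitch" (specifically "garden pitch") and the modifier is "canyon".
Within "garden pitch", the head is "pitch" and the modifier is "garden".
Within "jar bridge", the head is "bridge" and the modifier is "jar".
Assembled: [[meadow [canyon [garden pitch]]] [jar bridge]].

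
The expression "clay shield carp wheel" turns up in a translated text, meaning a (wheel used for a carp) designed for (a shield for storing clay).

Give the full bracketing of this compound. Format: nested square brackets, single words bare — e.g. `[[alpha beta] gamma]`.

At the top level: head "wheel" (specifically "carp wheel"); modifier "clay shield".
Within "clay shield", the head is "shield" and the modifier is "clay".
Within "carp wheel", the head is "wheel" and the modifier is "carp".
Assembled: [[clay shield] [carp wheel]].

[[clay shield] [carp wheel]]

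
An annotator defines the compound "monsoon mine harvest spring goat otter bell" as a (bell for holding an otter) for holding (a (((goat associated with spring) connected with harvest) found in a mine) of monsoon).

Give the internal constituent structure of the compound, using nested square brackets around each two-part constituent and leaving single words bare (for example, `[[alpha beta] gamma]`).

Whole compound: head "bell" (specifically "otter bell"), modifier "monsoon mine harvest spring goat".
"monsoon mine harvest spring goat" → head "goat" (specifically "mine harvest spring goat"), modifier "monsoon".
"mine harvest spring goat" → head "goat" (specifically "harvest spring goat"), modifier "mine".
"harvest spring goat" → head "goat" (specifically "spring goat"), modifier "harvest".
"spring goat" → head "goat", modifier "spring".
"otter bell" → head "bell", modifier "otter".
So the structure is [[monsoon [mine [harvest [spring goat]]]] [otter bell]].

[[monsoon [mine [harvest [spring goat]]]] [otter bell]]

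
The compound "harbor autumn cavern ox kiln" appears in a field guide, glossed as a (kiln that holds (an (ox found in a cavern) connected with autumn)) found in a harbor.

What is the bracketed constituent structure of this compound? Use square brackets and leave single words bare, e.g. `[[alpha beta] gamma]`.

[harbor [[autumn [cavern ox]] kiln]]

Whole compound: head "kiln" (specifically "autumn cavern ox kiln"), modifier "harbor".
"autumn cavern ox kiln" → head "kiln", modifier "autumn cavern ox".
"autumn cavern ox" → head "ox" (specifically "cavern ox"), modifier "autumn".
"cavern ox" → head "ox", modifier "cavern".
Putting it together: [harbor [[autumn [cavern ox]] kiln]].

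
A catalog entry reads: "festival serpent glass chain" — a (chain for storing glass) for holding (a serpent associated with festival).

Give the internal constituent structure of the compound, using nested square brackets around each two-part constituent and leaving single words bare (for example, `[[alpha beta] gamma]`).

[[festival serpent] [glass chain]]

The outermost head in the paraphrase is "chain" (specifically "glass chain"), modified by "festival serpent".
Inside "festival serpent": head "serpent", modifier "festival".
Inside "glass chain": head "chain", modifier "glass".
Assembled: [[festival serpent] [glass chain]].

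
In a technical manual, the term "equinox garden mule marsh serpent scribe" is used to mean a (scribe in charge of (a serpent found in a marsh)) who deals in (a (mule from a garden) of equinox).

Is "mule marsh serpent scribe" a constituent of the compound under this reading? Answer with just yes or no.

no

The top-level split is [equinox garden mule] [marsh serpent scribe]; the full structure is [[equinox [garden mule]] [[marsh serpent] scribe]].
"mule marsh serpent scribe" straddles a constituent boundary, so it is not a single unit.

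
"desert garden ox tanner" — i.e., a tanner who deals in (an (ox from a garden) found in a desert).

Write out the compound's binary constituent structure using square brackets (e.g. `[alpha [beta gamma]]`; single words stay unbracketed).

At the top level: head "tanner"; modifier "desert garden ox".
"desert garden ox" → head "ox" (specifically "garden ox"), modifier "desert".
"garden ox" → head "ox", modifier "garden".
So the structure is [[desert [garden ox]] tanner].

[[desert [garden ox]] tanner]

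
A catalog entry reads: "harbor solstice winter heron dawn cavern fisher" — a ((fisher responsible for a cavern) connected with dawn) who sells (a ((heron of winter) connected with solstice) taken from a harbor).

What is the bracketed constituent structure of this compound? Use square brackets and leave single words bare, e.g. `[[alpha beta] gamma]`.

Overall it is a kind of fisher (specifically "dawn cavern fisher"); the modifier is "harbor solstice winter heron".
Inside "harbor solstice winter heron": head "heron" (specifically "solstice winter heron"), modifier "harbor".
Inside "solstice winter heron": head "heron" (specifically "winter heron"), modifier "solstice".
Inside "winter heron": head "heron", modifier "winter".
Inside "dawn cavern fisher": head "fisher" (specifically "cavern fisher"), modifier "dawn".
Inside "cavern fisher": head "fisher", modifier "cavern".
So the structure is [[harbor [solstice [winter heron]]] [dawn [cavern fisher]]].

[[harbor [solstice [winter heron]]] [dawn [cavern fisher]]]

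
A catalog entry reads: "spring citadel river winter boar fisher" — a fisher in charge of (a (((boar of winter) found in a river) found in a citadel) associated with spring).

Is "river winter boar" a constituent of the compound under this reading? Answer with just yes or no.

The paraphrase groups the words so that "river winter boar" is one unit: it corresponds to a single parenthesized sub-phrase.
The full structure is [[spring [citadel [river [winter boar]]]] fisher], in which [river winter boar] is a constituent.

yes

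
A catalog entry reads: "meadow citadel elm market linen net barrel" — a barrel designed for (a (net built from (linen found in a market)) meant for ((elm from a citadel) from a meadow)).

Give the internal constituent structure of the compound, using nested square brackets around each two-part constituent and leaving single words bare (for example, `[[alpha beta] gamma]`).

Whole compound: head "barrel", modifier "meadow citadel elm market linen net".
"meadow citadel elm market linen net" → head "net" (specifically "market linen net"), modifier "meadow citadel elm".
"meadow citadel elm" → head "elm" (specifically "citadel elm"), modifier "meadow".
"citadel elm" → head "elm", modifier "citadel".
"market linen net" → head "net", modifier "market linen".
"market linen" → head "linen", modifier "market".
So the structure is [[[meadow [citadel elm]] [[market linen] net]] barrel].

[[[meadow [citadel elm]] [[market linen] net]] barrel]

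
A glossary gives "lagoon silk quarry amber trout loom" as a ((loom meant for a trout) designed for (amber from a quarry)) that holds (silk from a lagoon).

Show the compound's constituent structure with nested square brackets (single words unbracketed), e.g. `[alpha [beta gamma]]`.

[[lagoon silk] [[quarry amber] [trout loom]]]

At the top level: head "loom" (specifically "quarry amber trout loom"); modifier "lagoon silk".
"lagoon silk" → head "silk", modifier "lagoon".
"quarry amber trout loom" → head "loom" (specifically "trout loom"), modifier "quarry amber".
"quarry amber" → head "amber", modifier "quarry".
"trout loom" → head "loom", modifier "trout".
Assembled: [[lagoon silk] [[quarry amber] [trout loom]]].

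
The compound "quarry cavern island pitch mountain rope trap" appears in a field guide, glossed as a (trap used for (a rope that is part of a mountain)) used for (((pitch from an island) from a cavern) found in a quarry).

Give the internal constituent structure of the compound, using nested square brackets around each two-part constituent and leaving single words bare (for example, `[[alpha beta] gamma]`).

[[quarry [cavern [island pitch]]] [[mountain rope] trap]]

The outermost head in the paraphrase is "trap" (specifically "mountain rope trap"), modified by "quarry cavern island pitch".
"quarry cavern island pitch" → head "pitch" (specifically "cavern island pitch"), modifier "quarry".
"cavern island pitch" → head "pitch" (specifically "island pitch"), modifier "cavern".
"island pitch" → head "pitch", modifier "island".
"mountain rope trap" → head "trap", modifier "mountain rope".
"mountain rope" → head "rope", modifier "mountain".
Assembled: [[quarry [cavern [island pitch]]] [[mountain rope] trap]].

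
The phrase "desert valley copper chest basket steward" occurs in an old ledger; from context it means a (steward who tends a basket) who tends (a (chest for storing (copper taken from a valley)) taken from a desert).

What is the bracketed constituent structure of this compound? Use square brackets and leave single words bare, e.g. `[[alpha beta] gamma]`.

[[desert [[valley copper] chest]] [basket steward]]

At the top level: head "steward" (specifically "basket steward"); modifier "desert valley copper chest".
Inside "desert valley copper chest": head "chest" (specifically "valley copper chest"), modifier "desert".
Inside "valley copper chest": head "chest", modifier "valley copper".
Inside "valley copper": head "copper", modifier "valley".
Inside "basket steward": head "steward", modifier "basket".
Putting it together: [[desert [[valley copper] chest]] [basket steward]].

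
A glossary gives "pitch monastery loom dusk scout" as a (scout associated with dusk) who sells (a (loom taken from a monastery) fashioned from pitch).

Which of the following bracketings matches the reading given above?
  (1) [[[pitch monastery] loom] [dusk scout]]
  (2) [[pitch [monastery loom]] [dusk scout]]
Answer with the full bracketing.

[[pitch [monastery loom]] [dusk scout]]

The paraphrase's head is the "scout" part ("dusk scout"); its modifier is "pitch monastery loom".
That top-level split, carried through the inner groups, gives [[pitch [monastery loom]] [dusk scout]].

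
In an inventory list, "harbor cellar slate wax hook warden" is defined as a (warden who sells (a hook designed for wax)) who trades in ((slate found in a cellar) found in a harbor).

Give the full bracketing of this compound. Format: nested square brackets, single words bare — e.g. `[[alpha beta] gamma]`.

[[harbor [cellar slate]] [[wax hook] warden]]

At the top level: head "warden" (specifically "wax hook warden"); modifier "harbor cellar slate".
Within "harbor cellar slate", the head is "slate" (specifically "cellar slate") and the modifier is "harbor".
Within "cellar slate", the head is "slate" and the modifier is "cellar".
Within "wax hook warden", the head is "warden" and the modifier is "wax hook".
Within "wax hook", the head is "hook" and the modifier is "wax".
Putting it together: [[harbor [cellar slate]] [[wax hook] warden]].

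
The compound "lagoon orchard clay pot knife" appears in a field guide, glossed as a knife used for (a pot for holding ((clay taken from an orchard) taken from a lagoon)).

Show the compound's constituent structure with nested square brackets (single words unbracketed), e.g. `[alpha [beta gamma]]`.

Whole compound: head "knife", modifier "lagoon orchard clay pot".
Within "lagoon orchard clay pot", the head is "pot" and the modifier is "lagoon orchard clay".
Within "lagoon orchard clay", the head is "clay" (specifically "orchard clay") and the modifier is "lagoon".
Within "orchard clay", the head is "clay" and the modifier is "orchard".
Assembled: [[[lagoon [orchard clay]] pot] knife].

[[[lagoon [orchard clay]] pot] knife]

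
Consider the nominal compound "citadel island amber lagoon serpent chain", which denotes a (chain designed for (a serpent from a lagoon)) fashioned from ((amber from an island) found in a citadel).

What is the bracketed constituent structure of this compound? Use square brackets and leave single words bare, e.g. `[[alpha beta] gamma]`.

[[citadel [island amber]] [[lagoon serpent] chain]]

Overall it is a kind of chain (specifically "lagoon serpent chain"); the modifier is "citadel island amber".
Within "citadel island amber", the head is "amber" (specifically "island amber") and the modifier is "citadel".
Within "island amber", the head is "amber" and the modifier is "island".
Within "lagoon serpent chain", the head is "chain" and the modifier is "lagoon serpent".
Within "lagoon serpent", the head is "serpent" and the modifier is "lagoon".
Assembled: [[citadel [island amber]] [[lagoon serpent] chain]].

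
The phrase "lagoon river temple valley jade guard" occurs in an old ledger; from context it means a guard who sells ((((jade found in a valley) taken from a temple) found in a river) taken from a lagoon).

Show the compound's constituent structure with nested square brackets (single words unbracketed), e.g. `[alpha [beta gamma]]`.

At the top level: head "guard"; modifier "lagoon river temple valley jade".
"lagoon river temple valley jade" → head "jade" (specifically "river temple valley jade"), modifier "lagoon".
"river temple valley jade" → head "jade" (specifically "temple valley jade"), modifier "river".
"temple valley jade" → head "jade" (specifically "valley jade"), modifier "temple".
"valley jade" → head "jade", modifier "valley".
Putting it together: [[lagoon [river [temple [valley jade]]]] guard].

[[lagoon [river [temple [valley jade]]]] guard]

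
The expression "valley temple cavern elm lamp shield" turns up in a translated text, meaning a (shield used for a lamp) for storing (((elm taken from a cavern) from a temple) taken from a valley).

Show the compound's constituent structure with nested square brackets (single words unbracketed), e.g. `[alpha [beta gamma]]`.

At the top level: head "shield" (specifically "lamp shield"); modifier "valley temple cavern elm".
Inside "valley temple cavern elm": head "elm" (specifically "temple cavern elm"), modifier "valley".
Inside "temple cavern elm": head "elm" (specifically "cavern elm"), modifier "temple".
Inside "cavern elm": head "elm", modifier "cavern".
Inside "lamp shield": head "shield", modifier "lamp".
So the structure is [[valley [temple [cavern elm]]] [lamp shield]].

[[valley [temple [cavern elm]]] [lamp shield]]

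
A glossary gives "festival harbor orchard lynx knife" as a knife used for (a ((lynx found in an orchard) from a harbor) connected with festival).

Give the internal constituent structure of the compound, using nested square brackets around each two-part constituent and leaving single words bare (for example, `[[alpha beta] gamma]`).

Whole compound: head "knife", modifier "festival harbor orchard lynx".
"festival harbor orchard lynx" → head "lynx" (specifically "harbor orchard lynx"), modifier "festival".
"harbor orchard lynx" → head "lynx" (specifically "orchard lynx"), modifier "harbor".
"orchard lynx" → head "lynx", modifier "orchard".
Assembled: [[festival [harbor [orchard lynx]]] knife].

[[festival [harbor [orchard lynx]]] knife]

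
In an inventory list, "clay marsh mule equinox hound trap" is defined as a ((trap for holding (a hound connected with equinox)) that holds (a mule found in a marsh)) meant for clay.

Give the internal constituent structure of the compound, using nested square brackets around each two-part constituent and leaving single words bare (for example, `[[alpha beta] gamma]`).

Whole compound: head "trap" (specifically "marsh mule equinox hound trap"), modifier "clay".
Inside "marsh mule equinox hound trap": head "trap" (specifically "equinox hound trap"), modifier "marsh mule".
Inside "marsh mule": head "mule", modifier "marsh".
Inside "equinox hound trap": head "trap", modifier "equinox hound".
Inside "equinox hound": head "hound", modifier "equinox".
So the structure is [clay [[marsh mule] [[equinox hound] trap]]].

[clay [[marsh mule] [[equinox hound] trap]]]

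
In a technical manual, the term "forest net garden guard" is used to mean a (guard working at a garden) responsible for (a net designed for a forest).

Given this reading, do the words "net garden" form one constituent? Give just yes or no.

no

The top-level split is [forest net] [garden guard]; the full structure is [[forest net] [garden guard]].
"net garden" straddles a constituent boundary, so it is not a single unit.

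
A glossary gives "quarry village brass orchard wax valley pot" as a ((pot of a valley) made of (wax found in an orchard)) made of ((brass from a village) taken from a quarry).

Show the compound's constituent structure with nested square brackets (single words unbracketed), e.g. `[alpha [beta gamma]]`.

[[quarry [village brass]] [[orchard wax] [valley pot]]]

Whole compound: head "pot" (specifically "orchard wax valley pot"), modifier "quarry village brass".
Within "quarry village brass", the head is "brass" (specifically "village brass") and the modifier is "quarry".
Within "village brass", the head is "brass" and the modifier is "village".
Within "orchard wax valley pot", the head is "pot" (specifically "valley pot") and the modifier is "orchard wax".
Within "orchard wax", the head is "wax" and the modifier is "orchard".
Within "valley pot", the head is "pot" and the modifier is "valley".
So the structure is [[quarry [village brass]] [[orchard wax] [valley pot]]].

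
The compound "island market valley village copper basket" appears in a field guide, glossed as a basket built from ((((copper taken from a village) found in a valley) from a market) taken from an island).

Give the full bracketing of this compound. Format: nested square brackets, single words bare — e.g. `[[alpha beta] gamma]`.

[[island [market [valley [village copper]]]] basket]

Whole compound: head "basket", modifier "island market valley village copper".
"island market valley village copper" → head "copper" (specifically "market valley village copper"), modifier "island".
"market valley village copper" → head "copper" (specifically "valley village copper"), modifier "market".
"valley village copper" → head "copper" (specifically "village copper"), modifier "valley".
"village copper" → head "copper", modifier "village".
Assembled: [[island [market [valley [village copper]]]] basket].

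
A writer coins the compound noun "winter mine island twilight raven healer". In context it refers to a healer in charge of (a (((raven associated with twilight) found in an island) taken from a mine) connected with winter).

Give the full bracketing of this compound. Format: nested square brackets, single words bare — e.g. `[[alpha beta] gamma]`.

[[winter [mine [island [twilight raven]]]] healer]

At the top level: head "healer"; modifier "winter mine island twilight raven".
Inside "winter mine island twilight raven": head "raven" (specifically "mine island twilight raven"), modifier "winter".
Inside "mine island twilight raven": head "raven" (specifically "island twilight raven"), modifier "mine".
Inside "island twilight raven": head "raven" (specifically "twilight raven"), modifier "island".
Inside "twilight raven": head "raven", modifier "twilight".
So the structure is [[winter [mine [island [twilight raven]]]] healer].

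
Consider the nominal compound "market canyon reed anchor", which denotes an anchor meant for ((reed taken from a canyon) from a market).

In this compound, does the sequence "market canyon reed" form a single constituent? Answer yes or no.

yes

The paraphrase groups the words so that "market canyon reed" is one unit: it corresponds to a single parenthesized sub-phrase.
The full structure is [[market [canyon reed]] anchor], in which [market canyon reed] is a constituent.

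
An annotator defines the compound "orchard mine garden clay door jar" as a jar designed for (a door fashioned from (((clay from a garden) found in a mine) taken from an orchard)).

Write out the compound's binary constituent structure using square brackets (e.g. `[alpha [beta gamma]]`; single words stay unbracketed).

The outermost head in the paraphrase is "jar", modified by "orchard mine garden clay door".
Within "orchard mine garden clay door", the head is "door" and the modifier is "orchard mine garden clay".
Within "orchard mine garden clay", the head is "clay" (specifically "mine garden clay") and the modifier is "orchard".
Within "mine garden clay", the head is "clay" (specifically "garden clay") and the modifier is "mine".
Within "garden clay", the head is "clay" and the modifier is "garden".
So the structure is [[[orchard [mine [garden clay]]] door] jar].

[[[orchard [mine [garden clay]]] door] jar]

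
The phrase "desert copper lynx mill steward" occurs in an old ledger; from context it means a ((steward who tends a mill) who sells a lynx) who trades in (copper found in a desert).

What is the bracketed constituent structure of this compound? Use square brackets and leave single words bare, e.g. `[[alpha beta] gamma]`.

[[desert copper] [lynx [mill steward]]]

Overall it is a kind of steward (specifically "lynx mill steward"); the modifier is "desert copper".
Inside "desert copper": head "copper", modifier "desert".
Inside "lynx mill steward": head "steward" (specifically "mill steward"), modifier "lynx".
Inside "mill steward": head "steward", modifier "mill".
Putting it together: [[desert copper] [lynx [mill steward]]].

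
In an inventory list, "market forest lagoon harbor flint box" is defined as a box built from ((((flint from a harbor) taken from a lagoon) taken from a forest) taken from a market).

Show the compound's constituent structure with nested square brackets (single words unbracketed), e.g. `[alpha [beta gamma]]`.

The outermost head in the paraphrase is "box", modified by "market forest lagoon harbor flint".
Inside "market forest lagoon harbor flint": head "flint" (specifically "forest lagoon harbor flint"), modifier "market".
Inside "forest lagoon harbor flint": head "flint" (specifically "lagoon harbor flint"), modifier "forest".
Inside "lagoon harbor flint": head "flint" (specifically "harbor flint"), modifier "lagoon".
Inside "harbor flint": head "flint", modifier "harbor".
So the structure is [[market [forest [lagoon [harbor flint]]]] box].

[[market [forest [lagoon [harbor flint]]]] box]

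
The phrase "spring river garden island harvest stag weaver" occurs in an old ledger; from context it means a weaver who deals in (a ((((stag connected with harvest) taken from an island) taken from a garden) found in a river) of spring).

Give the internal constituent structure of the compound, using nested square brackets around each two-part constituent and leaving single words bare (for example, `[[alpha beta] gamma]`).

The outermost head in the paraphrase is "weaver", modified by "spring river garden island harvest stag".
"spring river garden island harvest stag" → head "stag" (specifically "river garden island harvest stag"), modifier "spring".
"river garden island harvest stag" → head "stag" (specifically "garden island harvest stag"), modifier "river".
"garden island harvest stag" → head "stag" (specifically "island harvest stag"), modifier "garden".
"island harvest stag" → head "stag" (specifically "harvest stag"), modifier "island".
"harvest stag" → head "stag", modifier "harvest".
So the structure is [[spring [river [garden [island [harvest stag]]]]] weaver].

[[spring [river [garden [island [harvest stag]]]]] weaver]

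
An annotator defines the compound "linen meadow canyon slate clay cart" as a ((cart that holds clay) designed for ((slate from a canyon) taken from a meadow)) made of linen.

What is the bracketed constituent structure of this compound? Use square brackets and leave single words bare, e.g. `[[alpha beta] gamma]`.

At the top level: head "cart" (specifically "meadow canyon slate clay cart"); modifier "linen".
"meadow canyon slate clay cart" → head "cart" (specifically "clay cart"), modifier "meadow canyon slate".
"meadow canyon slate" → head "slate" (specifically "canyon slate"), modifier "meadow".
"canyon slate" → head "slate", modifier "canyon".
"clay cart" → head "cart", modifier "clay".
So the structure is [linen [[meadow [canyon slate]] [clay cart]]].

[linen [[meadow [canyon slate]] [clay cart]]]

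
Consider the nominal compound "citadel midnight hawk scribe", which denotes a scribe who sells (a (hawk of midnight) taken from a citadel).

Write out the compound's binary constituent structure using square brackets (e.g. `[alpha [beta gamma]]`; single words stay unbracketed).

Overall it is a kind of scribe; the modifier is "citadel midnight hawk".
Inside "citadel midnight hawk": head "hawk" (specifically "midnight hawk"), modifier "citadel".
Inside "midnight hawk": head "hawk", modifier "midnight".
So the structure is [[citadel [midnight hawk]] scribe].

[[citadel [midnight hawk]] scribe]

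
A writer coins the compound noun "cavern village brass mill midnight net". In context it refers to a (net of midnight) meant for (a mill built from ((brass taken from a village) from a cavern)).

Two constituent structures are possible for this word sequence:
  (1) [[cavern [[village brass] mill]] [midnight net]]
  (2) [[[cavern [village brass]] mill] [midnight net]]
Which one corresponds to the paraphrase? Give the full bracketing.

[[[cavern [village brass]] mill] [midnight net]]

The paraphrase's head is the "net" part ("midnight net"); its modifier is "cavern village brass mill".
That top-level split, carried through the inner groups, gives [[[cavern [village brass]] mill] [midnight net]].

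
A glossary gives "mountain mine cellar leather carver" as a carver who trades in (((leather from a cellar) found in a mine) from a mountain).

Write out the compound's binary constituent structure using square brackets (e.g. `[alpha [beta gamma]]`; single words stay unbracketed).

[[mountain [mine [cellar leather]]] carver]

Whole compound: head "carver", modifier "mountain mine cellar leather".
Inside "mountain mine cellar leather": head "leather" (specifically "mine cellar leather"), modifier "mountain".
Inside "mine cellar leather": head "leather" (specifically "cellar leather"), modifier "mine".
Inside "cellar leather": head "leather", modifier "cellar".
So the structure is [[mountain [mine [cellar leather]]] carver].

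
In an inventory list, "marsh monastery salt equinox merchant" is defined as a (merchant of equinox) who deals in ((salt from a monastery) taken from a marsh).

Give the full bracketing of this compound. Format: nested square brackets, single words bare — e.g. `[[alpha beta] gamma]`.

The outermost head in the paraphrase is "merchant" (specifically "equinox merchant"), modified by "marsh monastery salt".
"marsh monastery salt" → head "salt" (specifically "monastery salt"), modifier "marsh".
"monastery salt" → head "salt", modifier "monastery".
"equinox merchant" → head "merchant", modifier "equinox".
So the structure is [[marsh [monastery salt]] [equinox merchant]].

[[marsh [monastery salt]] [equinox merchant]]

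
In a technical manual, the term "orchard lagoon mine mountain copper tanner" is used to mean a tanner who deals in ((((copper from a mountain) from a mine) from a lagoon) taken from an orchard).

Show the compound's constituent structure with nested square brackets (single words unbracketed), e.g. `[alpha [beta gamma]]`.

[[orchard [lagoon [mine [mountain copper]]]] tanner]

At the top level: head "tanner"; modifier "orchard lagoon mine mountain copper".
Within "orchard lagoon mine mountain copper", the head is "copper" (specifically "lagoon mine mountain copper") and the modifier is "orchard".
Within "lagoon mine mountain copper", the head is "copper" (specifically "mine mountain copper") and the modifier is "lagoon".
Within "mine mountain copper", the head is "copper" (specifically "mountain copper") and the modifier is "mine".
Within "mountain copper", the head is "copper" and the modifier is "mountain".
So the structure is [[orchard [lagoon [mine [mountain copper]]]] tanner].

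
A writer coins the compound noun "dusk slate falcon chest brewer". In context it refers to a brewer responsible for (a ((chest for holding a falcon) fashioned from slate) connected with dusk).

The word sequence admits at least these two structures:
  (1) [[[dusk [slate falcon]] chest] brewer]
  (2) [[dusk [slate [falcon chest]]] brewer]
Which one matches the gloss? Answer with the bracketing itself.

The paraphrase's head is the "brewer" part ("brewer"); its modifier is "dusk slate falcon chest".
That top-level split, carried through the inner groups, gives [[dusk [slate [falcon chest]]] brewer].

[[dusk [slate [falcon chest]]] brewer]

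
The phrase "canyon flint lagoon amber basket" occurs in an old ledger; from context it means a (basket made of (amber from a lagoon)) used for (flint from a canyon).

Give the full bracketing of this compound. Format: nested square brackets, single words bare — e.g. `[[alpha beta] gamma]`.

Overall it is a kind of basket (specifically "lagoon amber basket"); the modifier is "canyon flint".
Within "canyon flint", the head is "flint" and the modifier is "canyon".
Within "lagoon amber basket", the head is "basket" and the modifier is "lagoon amber".
Within "lagoon amber", the head is "amber" and the modifier is "lagoon".
Assembled: [[canyon flint] [[lagoon amber] basket]].

[[canyon flint] [[lagoon amber] basket]]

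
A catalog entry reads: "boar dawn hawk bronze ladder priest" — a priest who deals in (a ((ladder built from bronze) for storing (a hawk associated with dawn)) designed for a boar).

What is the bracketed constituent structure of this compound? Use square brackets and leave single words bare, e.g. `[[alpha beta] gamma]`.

[[boar [[dawn hawk] [bronze ladder]]] priest]

Overall it is a kind of priest; the modifier is "boar dawn hawk bronze ladder".
Inside "boar dawn hawk bronze ladder": head "ladder" (specifically "dawn hawk bronze ladder"), modifier "boar".
Inside "dawn hawk bronze ladder": head "ladder" (specifically "bronze ladder"), modifier "dawn hawk".
Inside "dawn hawk": head "hawk", modifier "dawn".
Inside "bronze ladder": head "ladder", modifier "bronze".
Assembled: [[boar [[dawn hawk] [bronze ladder]]] priest].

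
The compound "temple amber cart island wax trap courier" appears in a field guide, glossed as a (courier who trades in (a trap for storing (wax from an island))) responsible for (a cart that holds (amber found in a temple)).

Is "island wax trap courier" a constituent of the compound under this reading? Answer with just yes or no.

yes

The paraphrase groups the words so that "island wax trap courier" is one unit: it corresponds to a single parenthesized sub-phrase.
The full structure is [[[temple amber] cart] [[[island wax] trap] courier]], in which [island wax trap courier] is a constituent.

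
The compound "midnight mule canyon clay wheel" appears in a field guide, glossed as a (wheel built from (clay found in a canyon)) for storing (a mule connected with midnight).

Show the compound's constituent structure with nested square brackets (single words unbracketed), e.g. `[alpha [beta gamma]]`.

Whole compound: head "wheel" (specifically "canyon clay wheel"), modifier "midnight mule".
Within "midnight mule", the head is "mule" and the modifier is "midnight".
Within "canyon clay wheel", the head is "wheel" and the modifier is "canyon clay".
Within "canyon clay", the head is "clay" and the modifier is "canyon".
Assembled: [[midnight mule] [[canyon clay] wheel]].

[[midnight mule] [[canyon clay] wheel]]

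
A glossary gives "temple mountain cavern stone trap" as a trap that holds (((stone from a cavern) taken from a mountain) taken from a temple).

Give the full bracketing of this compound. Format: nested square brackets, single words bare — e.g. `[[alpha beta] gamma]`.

[[temple [mountain [cavern stone]]] trap]

The outermost head in the paraphrase is "trap", modified by "temple mountain cavern stone".
Inside "temple mountain cavern stone": head "stone" (specifically "mountain cavern stone"), modifier "temple".
Inside "mountain cavern stone": head "stone" (specifically "cavern stone"), modifier "mountain".
Inside "cavern stone": head "stone", modifier "cavern".
Assembled: [[temple [mountain [cavern stone]]] trap].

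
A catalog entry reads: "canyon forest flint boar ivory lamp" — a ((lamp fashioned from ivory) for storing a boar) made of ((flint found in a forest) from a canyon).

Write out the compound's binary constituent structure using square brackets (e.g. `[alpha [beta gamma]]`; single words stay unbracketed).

At the top level: head "lamp" (specifically "boar ivory lamp"); modifier "canyon forest flint".
"canyon forest flint" → head "flint" (specifically "forest flint"), modifier "canyon".
"forest flint" → head "flint", modifier "forest".
"boar ivory lamp" → head "lamp" (specifically "ivory lamp"), modifier "boar".
"ivory lamp" → head "lamp", modifier "ivory".
So the structure is [[canyon [forest flint]] [boar [ivory lamp]]].

[[canyon [forest flint]] [boar [ivory lamp]]]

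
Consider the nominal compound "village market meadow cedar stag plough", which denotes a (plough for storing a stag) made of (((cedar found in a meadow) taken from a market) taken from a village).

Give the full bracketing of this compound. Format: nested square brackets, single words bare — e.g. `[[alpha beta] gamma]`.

At the top level: head "plough" (specifically "stag plough"); modifier "village market meadow cedar".
Inside "village market meadow cedar": head "cedar" (specifically "market meadow cedar"), modifier "village".
Inside "market meadow cedar": head "cedar" (specifically "meadow cedar"), modifier "market".
Inside "meadow cedar": head "cedar", modifier "meadow".
Inside "stag plough": head "plough", modifier "stag".
So the structure is [[village [market [meadow cedar]]] [stag plough]].

[[village [market [meadow cedar]]] [stag plough]]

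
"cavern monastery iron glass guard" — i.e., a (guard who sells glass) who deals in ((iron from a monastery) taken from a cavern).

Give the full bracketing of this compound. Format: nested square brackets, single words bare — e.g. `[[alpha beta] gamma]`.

[[cavern [monastery iron]] [glass guard]]

At the top level: head "guard" (specifically "glass guard"); modifier "cavern monastery iron".
Inside "cavern monastery iron": head "iron" (specifically "monastery iron"), modifier "cavern".
Inside "monastery iron": head "iron", modifier "monastery".
Inside "glass guard": head "guard", modifier "glass".
So the structure is [[cavern [monastery iron]] [glass guard]].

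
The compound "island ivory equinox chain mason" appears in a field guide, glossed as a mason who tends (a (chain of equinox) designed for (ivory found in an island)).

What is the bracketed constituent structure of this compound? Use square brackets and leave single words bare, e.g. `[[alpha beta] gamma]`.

[[[island ivory] [equinox chain]] mason]

The outermost head in the paraphrase is "mason", modified by "island ivory equinox chain".
Inside "island ivory equinox chain": head "chain" (specifically "equinox chain"), modifier "island ivory".
Inside "island ivory": head "ivory", modifier "island".
Inside "equinox chain": head "chain", modifier "equinox".
Putting it together: [[[island ivory] [equinox chain]] mason].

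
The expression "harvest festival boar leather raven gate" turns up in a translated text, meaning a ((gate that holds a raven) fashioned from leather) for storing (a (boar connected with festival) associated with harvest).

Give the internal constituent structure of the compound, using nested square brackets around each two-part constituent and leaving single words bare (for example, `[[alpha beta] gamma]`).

[[harvest [festival boar]] [leather [raven gate]]]

The outermost head in the paraphrase is "gate" (specifically "leather raven gate"), modified by "harvest festival boar".
"harvest festival boar" → head "boar" (specifically "festival boar"), modifier "harvest".
"festival boar" → head "boar", modifier "festival".
"leather raven gate" → head "gate" (specifically "raven gate"), modifier "leather".
"raven gate" → head "gate", modifier "raven".
Assembled: [[harvest [festival boar]] [leather [raven gate]]].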